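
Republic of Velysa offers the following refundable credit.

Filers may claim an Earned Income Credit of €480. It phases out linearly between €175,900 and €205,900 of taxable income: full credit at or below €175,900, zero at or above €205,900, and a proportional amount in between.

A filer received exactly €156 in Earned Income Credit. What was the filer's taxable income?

€156 is 156/480 of the full €480, so 324/480 of the €30,000 range has been used: income = €175,900 + €30,000 × 324/480 = €196,150.

€196,150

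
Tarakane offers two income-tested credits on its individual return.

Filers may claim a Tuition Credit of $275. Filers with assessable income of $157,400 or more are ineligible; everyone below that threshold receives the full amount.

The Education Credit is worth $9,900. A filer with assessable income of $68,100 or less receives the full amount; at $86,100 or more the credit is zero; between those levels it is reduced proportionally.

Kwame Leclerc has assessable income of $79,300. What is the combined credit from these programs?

$4,015

Tuition Credit: $79,300 is below the $157,400 cutoff, so the full $275 applies.
Education Credit: $79,300 is $11,200 into a $18,000 phase-out range, leaving 6,800/18,000 of the credit: $9,900 × 6,800/18,000 = $3,740.
Total: $275 + $3,740 = $4,015.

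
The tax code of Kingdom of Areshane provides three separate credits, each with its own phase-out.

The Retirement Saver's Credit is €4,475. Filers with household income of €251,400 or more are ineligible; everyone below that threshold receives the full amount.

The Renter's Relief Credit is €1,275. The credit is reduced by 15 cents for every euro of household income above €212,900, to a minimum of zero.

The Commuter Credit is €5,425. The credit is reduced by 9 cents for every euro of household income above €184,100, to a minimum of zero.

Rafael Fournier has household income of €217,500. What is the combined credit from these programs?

Retirement Saver's Credit: €217,500 is below the €251,400 cutoff, so the full €4,475 applies.
Renter's Relief Credit: 15% of the €4,600 excess over €212,900 is €690; credit = €1,275 − €690 = €585.
Commuter Credit: 9% of the €33,400 excess over €184,100 is €3,006; credit = €5,425 − €3,006 = €2,419.
Total: €4,475 + €585 + €2,419 = €7,479.

€7,479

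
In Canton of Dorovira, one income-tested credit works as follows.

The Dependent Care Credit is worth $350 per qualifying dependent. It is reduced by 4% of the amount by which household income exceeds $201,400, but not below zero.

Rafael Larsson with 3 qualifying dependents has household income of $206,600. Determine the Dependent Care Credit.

Dependent Care Credit: base = 3 × $350 = $1,050. 4% of the $5,200 excess over $201,400 is $208; credit = $1,050 − $208 = $842.

$842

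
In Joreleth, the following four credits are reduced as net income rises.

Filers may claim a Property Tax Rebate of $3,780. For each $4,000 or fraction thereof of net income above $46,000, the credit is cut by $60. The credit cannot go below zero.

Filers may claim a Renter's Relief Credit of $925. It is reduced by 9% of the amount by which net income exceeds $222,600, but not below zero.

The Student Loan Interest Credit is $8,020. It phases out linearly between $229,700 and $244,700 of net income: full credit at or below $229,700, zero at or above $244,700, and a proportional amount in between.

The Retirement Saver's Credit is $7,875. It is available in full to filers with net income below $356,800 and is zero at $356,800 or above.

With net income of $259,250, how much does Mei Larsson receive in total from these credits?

Property Tax Rebate: income exceeds $46,000 by $213,250, which is 54 full-or-partial $4,000 increments; reduction = 54 × $60 = $3,240, leaving $540.
Renter's Relief Credit: 9% of the $36,650 excess over $222,600 is $3,298.50 ≥ base, so the credit is $0.
Student Loan Interest Credit: $259,250 is at or above $244,700, so the credit is $0.
Retirement Saver's Credit: $259,250 is below the $356,800 cutoff, so the full $7,875 applies.
Total: $540 + $0 + $0 + $7,875 = $8,415.

$8,415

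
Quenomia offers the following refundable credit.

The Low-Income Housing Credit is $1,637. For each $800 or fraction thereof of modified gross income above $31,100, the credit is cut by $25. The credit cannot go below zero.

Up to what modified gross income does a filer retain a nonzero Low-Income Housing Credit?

$83,100

After 65 increments the reduction is 65 × $25 = $1,625, leaving $12; one more increment wipes it out. Increment 65 ends at excess 65 × $800 = $52,000, so the highest qualifying income is $31,100 + $52,000 = $83,100.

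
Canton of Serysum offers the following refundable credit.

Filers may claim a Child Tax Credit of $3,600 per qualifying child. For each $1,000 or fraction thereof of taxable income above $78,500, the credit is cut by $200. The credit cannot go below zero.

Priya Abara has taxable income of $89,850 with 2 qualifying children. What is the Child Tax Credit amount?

$4,800

Child Tax Credit: base = 2 × $3,600 = $7,200. income exceeds $78,500 by $11,350, which is 12 full-or-partial $1,000 increments; reduction = 12 × $200 = $2,400, leaving $4,800.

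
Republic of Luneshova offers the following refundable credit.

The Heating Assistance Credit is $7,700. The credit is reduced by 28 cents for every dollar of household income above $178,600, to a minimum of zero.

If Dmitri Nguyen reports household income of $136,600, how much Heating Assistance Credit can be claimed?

Heating Assistance Credit: $136,600 is at or below the $178,600 threshold, so the full $7,700 applies.

$7,700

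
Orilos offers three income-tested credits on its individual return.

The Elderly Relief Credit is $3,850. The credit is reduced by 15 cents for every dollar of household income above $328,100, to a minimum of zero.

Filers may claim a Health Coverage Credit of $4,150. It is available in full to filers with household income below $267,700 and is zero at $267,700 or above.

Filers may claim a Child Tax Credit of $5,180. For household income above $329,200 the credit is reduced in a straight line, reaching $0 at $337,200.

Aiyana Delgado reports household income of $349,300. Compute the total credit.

$670

Elderly Relief Credit: 15% of the $21,200 excess over $328,100 is $3,180; credit = $3,850 − $3,180 = $670.
Health Coverage Credit: $349,300 meets or exceeds the $267,700 cutoff, so the credit is $0.
Child Tax Credit: $349,300 is at or above $337,200, so the credit is $0.
Total: $670 + $0 + $0 = $670.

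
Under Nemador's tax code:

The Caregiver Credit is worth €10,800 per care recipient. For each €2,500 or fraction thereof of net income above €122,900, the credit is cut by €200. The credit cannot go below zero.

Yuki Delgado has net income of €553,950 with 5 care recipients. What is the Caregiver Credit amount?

Caregiver Credit: base = 5 × €10,800 = €54,000. income exceeds €122,900 by €431,050, which is 173 full-or-partial €2,500 increments; reduction = 173 × €200 = €34,600, leaving €19,400.

€19,400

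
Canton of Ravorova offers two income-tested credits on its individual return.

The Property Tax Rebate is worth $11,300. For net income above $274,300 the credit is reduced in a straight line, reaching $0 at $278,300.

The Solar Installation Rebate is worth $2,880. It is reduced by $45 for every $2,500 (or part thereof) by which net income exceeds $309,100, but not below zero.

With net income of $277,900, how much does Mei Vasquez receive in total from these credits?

Property Tax Rebate: $277,900 is $3,600 into a $4,000 phase-out range, leaving 400/4,000 of the credit: $11,300 × 400/4,000 = $1,130.
Solar Installation Rebate: $277,900 is at or below the $309,100 threshold, so the full $2,880 applies.
Total: $1,130 + $2,880 = $4,010.

$4,010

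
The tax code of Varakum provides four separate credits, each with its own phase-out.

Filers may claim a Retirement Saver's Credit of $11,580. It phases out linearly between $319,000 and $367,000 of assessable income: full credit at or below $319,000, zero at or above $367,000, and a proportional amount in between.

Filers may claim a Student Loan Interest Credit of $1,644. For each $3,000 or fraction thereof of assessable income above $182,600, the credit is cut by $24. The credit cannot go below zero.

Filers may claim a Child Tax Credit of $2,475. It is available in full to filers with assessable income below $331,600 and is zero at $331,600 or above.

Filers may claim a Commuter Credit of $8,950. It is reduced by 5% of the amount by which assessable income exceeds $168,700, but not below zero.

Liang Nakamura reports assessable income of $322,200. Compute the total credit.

Retirement Saver's Credit: $322,200 is $3,200 into a $48,000 phase-out range, leaving 44,800/48,000 of the credit: $11,580 × 44,800/48,000 = $10,808.
Student Loan Interest Credit: income exceeds $182,600 by $139,600, which is 47 full-or-partial $3,000 increments; reduction = 47 × $24 = $1,128, leaving $516.
Child Tax Credit: $322,200 is below the $331,600 cutoff, so the full $2,475 applies.
Commuter Credit: 5% of the $153,500 excess over $168,700 is $7,675; credit = $8,950 − $7,675 = $1,275.
Total: $10,808 + $516 + $2,475 + $1,275 = $15,074.

$15,074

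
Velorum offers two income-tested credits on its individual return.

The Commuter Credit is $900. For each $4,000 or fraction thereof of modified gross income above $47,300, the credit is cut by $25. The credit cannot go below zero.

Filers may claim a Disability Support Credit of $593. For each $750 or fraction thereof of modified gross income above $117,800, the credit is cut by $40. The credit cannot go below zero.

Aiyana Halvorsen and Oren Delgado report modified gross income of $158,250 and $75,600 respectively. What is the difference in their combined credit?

$1,093

Aiyana ($158,250): Commuter Credit: income exceeds $47,300 by $110,950, which is 28 full-or-partial $4,000 increments; reduction = 28 × $25 = $700, leaving $200. Disability Support Credit: income exceeds $117,800 by $40,450 → 54 increments × $40 = $2,160 ≥ base, so the credit is $0. total $200 + $0 = $200
Oren ($75,600): Commuter Credit: income exceeds $47,300 by $28,300, which is 8 full-or-partial $4,000 increments; reduction = 8 × $25 = $200, leaving $700. Disability Support Credit: $75,600 is at or below the $117,800 threshold, so the full $593 applies. total $700 + $593 = $1,293
Difference: |$200 − $1,293| = $1,093.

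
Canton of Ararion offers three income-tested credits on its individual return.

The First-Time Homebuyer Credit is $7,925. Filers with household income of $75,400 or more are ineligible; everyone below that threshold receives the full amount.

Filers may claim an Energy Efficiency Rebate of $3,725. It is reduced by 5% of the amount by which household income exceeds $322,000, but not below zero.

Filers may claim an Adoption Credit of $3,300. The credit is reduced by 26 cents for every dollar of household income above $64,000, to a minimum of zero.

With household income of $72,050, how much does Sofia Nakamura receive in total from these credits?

$12,857

First-Time Homebuyer Credit: $72,050 is below the $75,400 cutoff, so the full $7,925 applies.
Energy Efficiency Rebate: $72,050 is at or below the $322,000 threshold, so the full $3,725 applies.
Adoption Credit: 26% of the $8,050 excess over $64,000 is $2,093; credit = $3,300 − $2,093 = $1,207.
Total: $7,925 + $3,725 + $1,207 = $12,857.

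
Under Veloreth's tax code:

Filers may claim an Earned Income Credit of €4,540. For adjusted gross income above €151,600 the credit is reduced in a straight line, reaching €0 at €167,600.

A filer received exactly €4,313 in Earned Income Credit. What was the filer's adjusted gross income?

€4,313 is 4,313/4,540 of the full €4,540, so 227/4,540 of the €16,000 range has been used: income = €151,600 + €16,000 × 227/4,540 = €152,400.

€152,400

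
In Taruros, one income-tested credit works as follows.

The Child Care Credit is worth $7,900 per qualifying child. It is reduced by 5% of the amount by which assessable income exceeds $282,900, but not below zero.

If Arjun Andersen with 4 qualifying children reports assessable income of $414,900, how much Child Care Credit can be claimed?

$25,000

Child Care Credit: base = 4 × $7,900 = $31,600. 5% of the $132,000 excess over $282,900 is $6,600; credit = $31,600 − $6,600 = $25,000.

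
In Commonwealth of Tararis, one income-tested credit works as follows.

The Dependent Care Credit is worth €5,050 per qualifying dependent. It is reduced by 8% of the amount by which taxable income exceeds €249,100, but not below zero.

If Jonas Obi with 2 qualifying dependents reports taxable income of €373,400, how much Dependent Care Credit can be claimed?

Dependent Care Credit: base = 2 × €5,050 = €10,100. 8% of the €124,300 excess over €249,100 is €9,944; credit = €10,100 − €9,944 = €156.

€156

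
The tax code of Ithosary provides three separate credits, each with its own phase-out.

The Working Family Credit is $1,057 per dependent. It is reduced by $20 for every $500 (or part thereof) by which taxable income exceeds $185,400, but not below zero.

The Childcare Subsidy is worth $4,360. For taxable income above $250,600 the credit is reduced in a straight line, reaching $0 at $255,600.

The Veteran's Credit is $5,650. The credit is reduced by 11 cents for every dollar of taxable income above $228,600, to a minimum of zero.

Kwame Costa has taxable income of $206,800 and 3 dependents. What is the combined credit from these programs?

$12,321

Working Family Credit: base = 3 × $1,057 = $3,171. income exceeds $185,400 by $21,400, which is 43 full-or-partial $500 increments; reduction = 43 × $20 = $860, leaving $2,311.
Childcare Subsidy: $206,800 is at or below the $250,600 threshold, so the full $4,360 applies.
Veteran's Credit: $206,800 is at or below the $228,600 threshold, so the full $5,650 applies.
Total: $2,311 + $4,360 + $5,650 = $12,321.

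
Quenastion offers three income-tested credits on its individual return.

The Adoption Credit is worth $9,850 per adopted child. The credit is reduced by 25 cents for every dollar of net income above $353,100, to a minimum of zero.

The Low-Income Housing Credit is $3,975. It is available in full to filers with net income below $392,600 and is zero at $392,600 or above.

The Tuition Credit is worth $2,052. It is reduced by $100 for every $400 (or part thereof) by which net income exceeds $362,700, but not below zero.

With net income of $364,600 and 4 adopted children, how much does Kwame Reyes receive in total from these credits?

Adoption Credit: base = 4 × $9,850 = $39,400. 25% of the $11,500 excess over $353,100 is $2,875; credit = $39,400 − $2,875 = $36,525.
Low-Income Housing Credit: $364,600 is below the $392,600 cutoff, so the full $3,975 applies.
Tuition Credit: income exceeds $362,700 by $1,900, which is 5 full-or-partial $400 increments; reduction = 5 × $100 = $500, leaving $1,552.
Total: $36,525 + $3,975 + $1,552 = $42,052.

$42,052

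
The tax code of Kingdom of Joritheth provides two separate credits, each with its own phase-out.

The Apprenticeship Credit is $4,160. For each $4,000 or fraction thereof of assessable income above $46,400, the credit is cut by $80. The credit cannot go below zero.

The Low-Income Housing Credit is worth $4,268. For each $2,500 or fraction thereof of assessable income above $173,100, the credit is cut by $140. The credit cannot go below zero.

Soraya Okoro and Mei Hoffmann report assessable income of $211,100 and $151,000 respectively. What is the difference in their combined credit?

$3,440

Soraya ($211,100): Apprenticeship Credit: income exceeds $46,400 by $164,700, which is 42 full-or-partial $4,000 increments; reduction = 42 × $80 = $3,360, leaving $800. Low-Income Housing Credit: income exceeds $173,100 by $38,000, which is 16 full-or-partial $2,500 increments; reduction = 16 × $140 = $2,240, leaving $2,028. total $800 + $2,028 = $2,828
Mei ($151,000): Apprenticeship Credit: income exceeds $46,400 by $104,600, which is 27 full-or-partial $4,000 increments; reduction = 27 × $80 = $2,160, leaving $2,000. Low-Income Housing Credit: $151,000 is at or below the $173,100 threshold, so the full $4,268 applies. total $2,000 + $4,268 = $6,268
Difference: |$2,828 − $6,268| = $3,440.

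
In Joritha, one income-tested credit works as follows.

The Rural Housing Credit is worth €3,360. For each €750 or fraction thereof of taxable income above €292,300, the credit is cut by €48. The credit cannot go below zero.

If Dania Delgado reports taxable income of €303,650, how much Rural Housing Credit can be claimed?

€2,592

Rural Housing Credit: income exceeds €292,300 by €11,350, which is 16 full-or-partial €750 increments; reduction = 16 × €48 = €768, leaving €2,592.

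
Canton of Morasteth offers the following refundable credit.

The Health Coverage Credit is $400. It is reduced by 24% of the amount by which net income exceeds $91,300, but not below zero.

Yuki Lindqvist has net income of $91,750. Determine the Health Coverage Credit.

$292

Health Coverage Credit: 24% of the $450 excess over $91,300 is $108; credit = $400 − $108 = $292.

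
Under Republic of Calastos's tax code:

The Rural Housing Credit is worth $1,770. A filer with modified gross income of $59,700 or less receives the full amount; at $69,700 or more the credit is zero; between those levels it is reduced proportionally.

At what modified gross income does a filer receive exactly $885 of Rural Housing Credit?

$64,700

$885 is 885/1,770 of the full $1,770, so 885/1,770 of the $10,000 range has been used: income = $59,700 + $10,000 × 885/1,770 = $64,700.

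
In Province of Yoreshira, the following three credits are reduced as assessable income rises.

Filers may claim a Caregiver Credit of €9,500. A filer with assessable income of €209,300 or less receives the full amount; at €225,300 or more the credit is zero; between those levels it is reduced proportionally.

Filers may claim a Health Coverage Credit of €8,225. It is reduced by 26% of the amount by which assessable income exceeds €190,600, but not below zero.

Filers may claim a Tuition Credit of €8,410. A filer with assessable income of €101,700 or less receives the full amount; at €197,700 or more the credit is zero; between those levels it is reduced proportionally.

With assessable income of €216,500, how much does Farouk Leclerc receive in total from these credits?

Caregiver Credit: €216,500 is €7,200 into a €16,000 phase-out range, leaving 8,800/16,000 of the credit: €9,500 × 8,800/16,000 = €5,225.
Health Coverage Credit: 26% of the €25,900 excess over €190,600 is €6,734; credit = €8,225 − €6,734 = €1,491.
Tuition Credit: €216,500 is at or above €197,700, so the credit is €0.
Total: €5,225 + €1,491 + €0 = €6,716.

€6,716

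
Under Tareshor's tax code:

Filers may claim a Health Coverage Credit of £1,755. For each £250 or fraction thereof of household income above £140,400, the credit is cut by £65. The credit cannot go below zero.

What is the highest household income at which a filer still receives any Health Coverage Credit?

£146,900

After 26 increments the reduction is 26 × £65 = £1,690, leaving £65; one more increment wipes it out. Increment 26 ends at excess 26 × £250 = £6,500, so the highest qualifying income is £140,400 + £6,500 = £146,900.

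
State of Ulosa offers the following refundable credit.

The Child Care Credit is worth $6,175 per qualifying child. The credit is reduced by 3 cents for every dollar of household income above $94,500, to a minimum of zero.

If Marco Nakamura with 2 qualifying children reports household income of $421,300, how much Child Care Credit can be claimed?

$2,546

Child Care Credit: base = 2 × $6,175 = $12,350. 3% of the $326,800 excess over $94,500 is $9,804; credit = $12,350 − $9,804 = $2,546.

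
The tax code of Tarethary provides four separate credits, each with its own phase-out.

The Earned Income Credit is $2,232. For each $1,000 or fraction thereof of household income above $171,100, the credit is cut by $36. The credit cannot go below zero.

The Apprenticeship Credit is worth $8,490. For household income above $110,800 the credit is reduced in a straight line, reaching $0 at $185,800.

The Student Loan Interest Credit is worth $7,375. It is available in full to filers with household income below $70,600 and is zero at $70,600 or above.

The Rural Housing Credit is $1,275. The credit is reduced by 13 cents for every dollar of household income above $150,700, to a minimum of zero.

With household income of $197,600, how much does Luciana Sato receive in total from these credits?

$1,260

Earned Income Credit: income exceeds $171,100 by $26,500, which is 27 full-or-partial $1,000 increments; reduction = 27 × $36 = $972, leaving $1,260.
Apprenticeship Credit: $197,600 is at or above $185,800, so the credit is $0.
Student Loan Interest Credit: $197,600 meets or exceeds the $70,600 cutoff, so the credit is $0.
Rural Housing Credit: 13% of the $46,900 excess over $150,700 is $6,097 ≥ base, so the credit is $0.
Total: $1,260 + $0 + $0 + $0 = $1,260.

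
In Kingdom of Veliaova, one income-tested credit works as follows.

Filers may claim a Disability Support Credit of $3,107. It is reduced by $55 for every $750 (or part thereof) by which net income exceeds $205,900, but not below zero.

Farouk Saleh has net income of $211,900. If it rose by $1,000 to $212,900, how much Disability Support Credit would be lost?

$110

At $211,900 — income exceeds $205,900 by $6,000, which is 8 full-or-partial $750 increments; reduction = 8 × $55 = $440, leaving $2,667.
At $212,900 — income exceeds $205,900 by $7,000, which is 10 full-or-partial $750 increments; reduction = 10 × $55 = $550, leaving $2,557.
Lost: $2,667 − $2,557 = $110.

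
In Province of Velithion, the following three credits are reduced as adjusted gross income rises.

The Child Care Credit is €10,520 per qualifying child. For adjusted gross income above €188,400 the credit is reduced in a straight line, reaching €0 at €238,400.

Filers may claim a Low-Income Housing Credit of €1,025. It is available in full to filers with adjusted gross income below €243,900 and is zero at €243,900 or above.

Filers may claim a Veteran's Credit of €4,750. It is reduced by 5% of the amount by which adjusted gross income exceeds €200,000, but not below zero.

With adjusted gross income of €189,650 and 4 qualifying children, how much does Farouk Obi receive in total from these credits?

Child Care Credit: base = 4 × €10,520 = €42,080. €189,650 is €1,250 into a €50,000 phase-out range, leaving 48,750/50,000 of the credit: €42,080 × 48,750/50,000 = €41,028.
Low-Income Housing Credit: €189,650 is below the €243,900 cutoff, so the full €1,025 applies.
Veteran's Credit: €189,650 is at or below the €200,000 threshold, so the full €4,750 applies.
Total: €41,028 + €1,025 + €4,750 = €46,803.

€46,803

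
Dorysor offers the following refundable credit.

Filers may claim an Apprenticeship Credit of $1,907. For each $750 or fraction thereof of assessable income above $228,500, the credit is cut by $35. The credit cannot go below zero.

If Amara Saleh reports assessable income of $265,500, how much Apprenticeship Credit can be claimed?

$157

Apprenticeship Credit: income exceeds $228,500 by $37,000, which is 50 full-or-partial $750 increments; reduction = 50 × $35 = $1,750, leaving $157.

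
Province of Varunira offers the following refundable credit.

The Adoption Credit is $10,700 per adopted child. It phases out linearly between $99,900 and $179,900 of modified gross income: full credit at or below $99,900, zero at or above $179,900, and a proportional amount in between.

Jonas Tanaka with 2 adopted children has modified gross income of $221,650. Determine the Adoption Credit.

Adoption Credit: base = 2 × $10,700 = $21,400. $221,650 is at or above $179,900, so the credit is $0.

$0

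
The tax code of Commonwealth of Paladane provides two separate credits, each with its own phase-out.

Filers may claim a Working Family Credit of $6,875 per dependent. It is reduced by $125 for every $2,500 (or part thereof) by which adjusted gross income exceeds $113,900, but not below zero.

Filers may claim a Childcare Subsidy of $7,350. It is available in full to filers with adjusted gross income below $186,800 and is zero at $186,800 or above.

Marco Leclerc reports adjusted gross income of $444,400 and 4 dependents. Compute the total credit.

$10,875

Working Family Credit: base = 4 × $6,875 = $27,500. income exceeds $113,900 by $330,500, which is 133 full-or-partial $2,500 increments; reduction = 133 × $125 = $16,625, leaving $10,875.
Childcare Subsidy: $444,400 meets or exceeds the $186,800 cutoff, so the credit is $0.
Total: $10,875 + $0 = $10,875.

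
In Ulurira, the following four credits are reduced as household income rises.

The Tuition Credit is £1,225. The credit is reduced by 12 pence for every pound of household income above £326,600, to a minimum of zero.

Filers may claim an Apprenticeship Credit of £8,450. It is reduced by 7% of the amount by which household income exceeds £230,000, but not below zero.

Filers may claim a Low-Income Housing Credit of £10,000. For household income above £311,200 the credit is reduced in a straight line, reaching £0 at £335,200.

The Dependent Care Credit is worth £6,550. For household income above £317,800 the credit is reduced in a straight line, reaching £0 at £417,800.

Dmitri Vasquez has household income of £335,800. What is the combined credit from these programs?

Tuition Credit: 12% of the £9,200 excess over £326,600 is £1,104; credit = £1,225 − £1,104 = £121.
Apprenticeship Credit: 7% of the £105,800 excess over £230,000 is £7,406; credit = £8,450 − £7,406 = £1,044.
Low-Income Housing Credit: £335,800 is at or above £335,200, so the credit is £0.
Dependent Care Credit: £335,800 is £18,000 into a £100,000 phase-out range, leaving 82,000/100,000 of the credit: £6,550 × 82,000/100,000 = £5,371.
Total: £121 + £1,044 + £0 + £5,371 = £6,536.

£6,536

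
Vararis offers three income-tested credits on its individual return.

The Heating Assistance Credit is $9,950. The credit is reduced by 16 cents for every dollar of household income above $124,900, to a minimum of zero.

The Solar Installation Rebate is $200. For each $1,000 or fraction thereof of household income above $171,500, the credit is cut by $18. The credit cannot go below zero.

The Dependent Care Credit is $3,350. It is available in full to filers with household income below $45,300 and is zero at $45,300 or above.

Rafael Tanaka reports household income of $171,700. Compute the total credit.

Heating Assistance Credit: 16% of the $46,800 excess over $124,900 is $7,488; credit = $9,950 − $7,488 = $2,462.
Solar Installation Rebate: income exceeds $171,500 by $200, which is 1 full-or-partial $1,000 increment; reduction = 1 × $18 = $18, leaving $182.
Dependent Care Credit: $171,700 meets or exceeds the $45,300 cutoff, so the credit is $0.
Total: $2,462 + $182 + $0 = $2,644.

$2,644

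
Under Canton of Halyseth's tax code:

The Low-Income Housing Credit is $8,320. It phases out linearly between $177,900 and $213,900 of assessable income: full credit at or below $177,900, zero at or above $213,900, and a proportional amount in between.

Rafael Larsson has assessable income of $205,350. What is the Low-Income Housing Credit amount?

Low-Income Housing Credit: $205,350 is $27,450 into a $36,000 phase-out range, leaving 8,550/36,000 of the credit: $8,320 × 8,550/36,000 = $1,976.

$1,976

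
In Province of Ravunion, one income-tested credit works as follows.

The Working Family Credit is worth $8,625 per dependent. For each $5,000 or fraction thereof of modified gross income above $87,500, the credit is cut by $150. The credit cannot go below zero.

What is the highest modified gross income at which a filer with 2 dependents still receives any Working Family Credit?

Full credit = 2 × $8,625 = $17,250.
After 114 increments the reduction is 114 × $150 = $17,100, leaving $150; one more increment wipes it out. Increment 114 ends at excess 114 × $5,000 = $570,000, so the highest qualifying income is $87,500 + $570,000 = $657,500.

$657,500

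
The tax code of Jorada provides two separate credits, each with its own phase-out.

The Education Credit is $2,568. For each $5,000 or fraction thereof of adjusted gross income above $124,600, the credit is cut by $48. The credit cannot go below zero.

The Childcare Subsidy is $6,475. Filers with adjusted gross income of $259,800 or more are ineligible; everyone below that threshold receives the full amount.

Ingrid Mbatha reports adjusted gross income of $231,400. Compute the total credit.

Education Credit: income exceeds $124,600 by $106,800, which is 22 full-or-partial $5,000 increments; reduction = 22 × $48 = $1,056, leaving $1,512.
Childcare Subsidy: $231,400 is below the $259,800 cutoff, so the full $6,475 applies.
Total: $1,512 + $6,475 = $7,987.

$7,987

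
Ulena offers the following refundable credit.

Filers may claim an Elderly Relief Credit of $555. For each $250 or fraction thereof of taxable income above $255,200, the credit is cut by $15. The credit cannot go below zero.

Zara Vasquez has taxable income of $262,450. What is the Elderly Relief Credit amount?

Elderly Relief Credit: income exceeds $255,200 by $7,250, which is 29 full-or-partial $250 increments; reduction = 29 × $15 = $435, leaving $120.

$120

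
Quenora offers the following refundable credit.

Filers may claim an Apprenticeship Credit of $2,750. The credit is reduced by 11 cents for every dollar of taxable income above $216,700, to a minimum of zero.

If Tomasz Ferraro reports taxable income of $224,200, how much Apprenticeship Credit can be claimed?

Apprenticeship Credit: 11% of the $7,500 excess over $216,700 is $825; credit = $2,750 − $825 = $1,925.

$1,925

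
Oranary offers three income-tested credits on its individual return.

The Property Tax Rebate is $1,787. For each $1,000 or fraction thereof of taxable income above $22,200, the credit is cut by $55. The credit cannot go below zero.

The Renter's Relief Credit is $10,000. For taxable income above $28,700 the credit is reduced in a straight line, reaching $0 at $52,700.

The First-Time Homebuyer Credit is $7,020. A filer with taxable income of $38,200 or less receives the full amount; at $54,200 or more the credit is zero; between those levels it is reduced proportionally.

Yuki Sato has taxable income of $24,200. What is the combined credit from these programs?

Property Tax Rebate: income exceeds $22,200 by $2,000, which is 2 full-or-partial $1,000 increments; reduction = 2 × $55 = $110, leaving $1,677.
Renter's Relief Credit: $24,200 is at or below the $28,700 threshold, so the full $10,000 applies.
First-Time Homebuyer Credit: $24,200 is at or below the $38,200 threshold, so the full $7,020 applies.
Total: $1,677 + $10,000 + $7,020 = $18,697.

$18,697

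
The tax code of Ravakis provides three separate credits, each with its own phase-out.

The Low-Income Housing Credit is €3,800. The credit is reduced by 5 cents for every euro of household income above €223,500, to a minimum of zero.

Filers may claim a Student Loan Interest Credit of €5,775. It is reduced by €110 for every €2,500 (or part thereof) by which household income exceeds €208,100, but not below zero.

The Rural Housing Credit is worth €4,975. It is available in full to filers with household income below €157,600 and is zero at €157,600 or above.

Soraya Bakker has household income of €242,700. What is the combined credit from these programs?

€7,075

Low-Income Housing Credit: 5% of the €19,200 excess over €223,500 is €960; credit = €3,800 − €960 = €2,840.
Student Loan Interest Credit: income exceeds €208,100 by €34,600, which is 14 full-or-partial €2,500 increments; reduction = 14 × €110 = €1,540, leaving €4,235.
Rural Housing Credit: €242,700 meets or exceeds the €157,600 cutoff, so the credit is €0.
Total: €2,840 + €4,235 + €0 = €7,075.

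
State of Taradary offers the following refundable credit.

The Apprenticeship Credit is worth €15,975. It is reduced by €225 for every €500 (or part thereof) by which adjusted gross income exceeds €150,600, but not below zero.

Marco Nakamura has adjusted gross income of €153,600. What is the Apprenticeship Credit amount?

€14,625

Apprenticeship Credit: income exceeds €150,600 by €3,000, which is 6 full-or-partial €500 increments; reduction = 6 × €225 = €1,350, leaving €14,625.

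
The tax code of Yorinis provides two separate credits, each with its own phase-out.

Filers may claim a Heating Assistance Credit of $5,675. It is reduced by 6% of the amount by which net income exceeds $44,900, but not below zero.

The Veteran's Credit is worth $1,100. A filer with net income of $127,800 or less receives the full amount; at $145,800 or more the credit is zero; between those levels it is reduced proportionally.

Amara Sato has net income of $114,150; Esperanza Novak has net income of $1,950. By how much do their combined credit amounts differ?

$4,155

Amara ($114,150): Heating Assistance Credit: 6% of the $69,250 excess over $44,900 is $4,155; credit = $5,675 − $4,155 = $1,520. Veteran's Credit: $114,150 is at or below the $127,800 threshold, so the full $1,100 applies. total $1,520 + $1,100 = $2,620
Esperanza ($1,950): Heating Assistance Credit: $1,950 is at or below the $44,900 threshold, so the full $5,675 applies. Veteran's Credit: $1,950 is at or below the $127,800 threshold, so the full $1,100 applies. total $5,675 + $1,100 = $6,775
Difference: |$2,620 − $6,775| = $4,155.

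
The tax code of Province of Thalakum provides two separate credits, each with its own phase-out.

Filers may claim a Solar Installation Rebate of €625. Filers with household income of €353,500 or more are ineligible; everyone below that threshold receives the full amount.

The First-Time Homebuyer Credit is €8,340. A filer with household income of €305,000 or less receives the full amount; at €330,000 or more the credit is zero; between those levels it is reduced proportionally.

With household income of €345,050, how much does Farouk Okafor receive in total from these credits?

€625

Solar Installation Rebate: €345,050 is below the €353,500 cutoff, so the full €625 applies.
First-Time Homebuyer Credit: €345,050 is at or above €330,000, so the credit is €0.
Total: €625 + €0 = €625.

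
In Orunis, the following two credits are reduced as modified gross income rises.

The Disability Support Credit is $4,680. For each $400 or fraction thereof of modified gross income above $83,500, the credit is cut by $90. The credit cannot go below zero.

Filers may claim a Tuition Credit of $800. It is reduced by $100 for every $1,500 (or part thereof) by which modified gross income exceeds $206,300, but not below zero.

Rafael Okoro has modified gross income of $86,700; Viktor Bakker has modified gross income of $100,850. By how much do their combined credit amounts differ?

$3,240

Rafael ($86,700): Disability Support Credit: income exceeds $83,500 by $3,200, which is 8 full-or-partial $400 increments; reduction = 8 × $90 = $720, leaving $3,960. Tuition Credit: $86,700 is at or below the $206,300 threshold, so the full $800 applies. total $3,960 + $800 = $4,760
Viktor ($100,850): Disability Support Credit: income exceeds $83,500 by $17,350, which is 44 full-or-partial $400 increments; reduction = 44 × $90 = $3,960, leaving $720. Tuition Credit: $100,850 is at or below the $206,300 threshold, so the full $800 applies. total $720 + $800 = $1,520
Difference: |$4,760 − $1,520| = $3,240.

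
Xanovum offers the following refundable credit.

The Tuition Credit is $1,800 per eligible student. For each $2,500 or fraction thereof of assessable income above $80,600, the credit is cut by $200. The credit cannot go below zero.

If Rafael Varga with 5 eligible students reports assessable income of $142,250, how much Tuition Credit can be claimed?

$4,000

Tuition Credit: base = 5 × $1,800 = $9,000. income exceeds $80,600 by $61,650, which is 25 full-or-partial $2,500 increments; reduction = 25 × $200 = $5,000, leaving $4,000.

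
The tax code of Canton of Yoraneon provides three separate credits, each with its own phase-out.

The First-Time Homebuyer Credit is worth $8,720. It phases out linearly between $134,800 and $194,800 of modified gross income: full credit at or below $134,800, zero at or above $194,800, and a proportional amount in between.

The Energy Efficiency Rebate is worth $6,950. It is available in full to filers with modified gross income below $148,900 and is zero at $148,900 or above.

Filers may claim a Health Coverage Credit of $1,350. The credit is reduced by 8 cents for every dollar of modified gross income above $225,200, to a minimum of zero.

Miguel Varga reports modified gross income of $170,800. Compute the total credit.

$4,838

First-Time Homebuyer Credit: $170,800 is $36,000 into a $60,000 phase-out range, leaving 24,000/60,000 of the credit: $8,720 × 24,000/60,000 = $3,488.
Energy Efficiency Rebate: $170,800 meets or exceeds the $148,900 cutoff, so the credit is $0.
Health Coverage Credit: $170,800 is at or below the $225,200 threshold, so the full $1,350 applies.
Total: $3,488 + $0 + $1,350 = $4,838.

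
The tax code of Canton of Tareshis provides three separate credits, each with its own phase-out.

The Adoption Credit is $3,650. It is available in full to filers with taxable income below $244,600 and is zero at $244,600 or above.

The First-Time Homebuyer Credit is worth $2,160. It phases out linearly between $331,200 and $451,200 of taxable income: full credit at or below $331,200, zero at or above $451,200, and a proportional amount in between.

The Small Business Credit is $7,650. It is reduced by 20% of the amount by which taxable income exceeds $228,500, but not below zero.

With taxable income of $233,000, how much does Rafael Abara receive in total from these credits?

Adoption Credit: $233,000 is below the $244,600 cutoff, so the full $3,650 applies.
First-Time Homebuyer Credit: $233,000 is at or below the $331,200 threshold, so the full $2,160 applies.
Small Business Credit: 20% of the $4,500 excess over $228,500 is $900; credit = $7,650 − $900 = $6,750.
Total: $3,650 + $2,160 + $6,750 = $12,560.

$12,560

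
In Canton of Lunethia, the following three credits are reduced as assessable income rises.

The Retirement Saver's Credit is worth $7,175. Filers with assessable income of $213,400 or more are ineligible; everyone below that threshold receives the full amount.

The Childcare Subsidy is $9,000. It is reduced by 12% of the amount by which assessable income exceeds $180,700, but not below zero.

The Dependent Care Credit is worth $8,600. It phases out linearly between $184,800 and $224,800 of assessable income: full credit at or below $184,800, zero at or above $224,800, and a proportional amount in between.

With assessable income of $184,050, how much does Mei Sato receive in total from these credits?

Retirement Saver's Credit: $184,050 is below the $213,400 cutoff, so the full $7,175 applies.
Childcare Subsidy: 12% of the $3,350 excess over $180,700 is $402; credit = $9,000 − $402 = $8,598.
Dependent Care Credit: $184,050 is at or below the $184,800 threshold, so the full $8,600 applies.
Total: $7,175 + $8,598 + $8,600 = $24,373.

$24,373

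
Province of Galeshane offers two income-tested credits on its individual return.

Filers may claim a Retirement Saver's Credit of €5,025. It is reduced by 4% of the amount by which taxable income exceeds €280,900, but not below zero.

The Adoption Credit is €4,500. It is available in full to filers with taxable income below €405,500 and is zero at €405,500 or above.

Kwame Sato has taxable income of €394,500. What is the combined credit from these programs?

€4,981

Retirement Saver's Credit: 4% of the €113,600 excess over €280,900 is €4,544; credit = €5,025 − €4,544 = €481.
Adoption Credit: €394,500 is below the €405,500 cutoff, so the full €4,500 applies.
Total: €481 + €4,500 = €4,981.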